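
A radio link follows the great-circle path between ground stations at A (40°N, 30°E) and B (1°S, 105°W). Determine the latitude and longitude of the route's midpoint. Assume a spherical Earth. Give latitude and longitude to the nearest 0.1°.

≈ (41.4°N, 55.2°W)

The haversine formula gives a central angle δ ≈ 2.157 rad (123.6°) between the endpoints.
Interpolate at f = 1/2 with slerp weights a = sin((1−f)δ)/sin δ ≈ 1.057, b = sin(fδ)/sin δ ≈ 1.057.
p = a·p₁ + b·p₂ ≈ (0.428, -0.616, 0.661); φ = arcsin(p_z) ≈ 41.39°, λ = atan2(p_y, p_x) ≈ -55.23°.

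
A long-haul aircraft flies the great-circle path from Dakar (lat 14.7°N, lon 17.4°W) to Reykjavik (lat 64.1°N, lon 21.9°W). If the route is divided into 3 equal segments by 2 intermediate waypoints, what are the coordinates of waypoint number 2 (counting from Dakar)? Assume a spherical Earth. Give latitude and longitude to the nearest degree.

The haversine formula gives a central angle δ ≈ 0.864 rad (49.5°) between the endpoints.
Interpolate at f = 2/3 with slerp weights a = sin((1−f)δ)/sin δ ≈ 0.374, b = sin(fδ)/sin δ ≈ 0.716.
p = a·p₁ + b·p₂ ≈ (0.635, -0.225, 0.739); φ = arcsin(p_z) ≈ 47.65°, λ = atan2(p_y, p_x) ≈ -19.49°.

≈ lat 48°N, lon 19°W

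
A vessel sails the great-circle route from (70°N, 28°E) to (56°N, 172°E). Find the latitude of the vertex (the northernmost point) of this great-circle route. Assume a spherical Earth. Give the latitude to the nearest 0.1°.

The great circle lies in the plane with unit normal n̂ = (p₁ × p₂)/|p₁ × p₂|.
Here n̂_z ≈ +0.144; the vertex latitude is φ_max = arccos|n̂_z| ≈ 81.7°.

≈ 81.7°N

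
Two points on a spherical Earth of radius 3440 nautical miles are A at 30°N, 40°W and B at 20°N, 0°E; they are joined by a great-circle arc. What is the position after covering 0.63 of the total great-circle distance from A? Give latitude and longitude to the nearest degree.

Convert each endpoint to a unit vector on the sphere (x = cos φ cos λ, y = cos φ sin λ, z = sin φ).
The central angle between the endpoints is δ = arccos(p₁·p₂) ≈ 0.653 rad (37.4°).
Interpolate at f = 0.63 with slerp weights a = sin((1−f)δ)/sin δ ≈ 0.394, b = sin(fδ)/sin δ ≈ 0.658.
p = a·p₁ + b·p₂ ≈ (0.880, -0.219, 0.422); φ = arcsin(p_z) ≈ 24.96°, λ = atan2(p_y, p_x) ≈ -13.99°.

≈ 25°N, 14°W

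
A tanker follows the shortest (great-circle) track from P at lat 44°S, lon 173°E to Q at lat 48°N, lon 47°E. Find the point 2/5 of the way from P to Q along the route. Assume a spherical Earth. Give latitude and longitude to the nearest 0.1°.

≈ lat 6.5°S, lon 123.4°E

Convert each endpoint to a unit vector on the sphere (x = cos φ cos λ, y = cos φ sin λ, z = sin φ).
The central angle between the endpoints is δ = arccos(p₁·p₂) ≈ 2.497 rad (143.0°).
Interpolate at f = 2/5 with slerp weights a = sin((1−f)δ)/sin δ ≈ 1.659, b = sin(fδ)/sin δ ≈ 1.399.
p = a·p₁ + b·p₂ ≈ (-0.546, 0.830, -0.113); φ = arcsin(p_z) ≈ -6.50°, λ = atan2(p_y, p_x) ≈ 123.36°.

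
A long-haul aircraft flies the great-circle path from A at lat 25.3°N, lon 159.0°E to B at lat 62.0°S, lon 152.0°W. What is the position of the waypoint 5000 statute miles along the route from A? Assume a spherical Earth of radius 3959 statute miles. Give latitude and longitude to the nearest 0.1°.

≈ lat 42.5°S, lon 173.6°W

The haversine formula gives a central angle δ ≈ 1.670 rad (95.7°) between the endpoints. The total great-circle distance is δ·R ≈ 1.670 × 3959 ≈ 6611 mi, so the target fraction is f = 5000/6611 ≈ 0.756.
Interpolate at f ≈ 0.756 with slerp weights a = sin((1−f)δ)/sin δ ≈ 0.398, b = sin(fδ)/sin δ ≈ 0.958.
p = a·p₁ + b·p₂ ≈ (-0.733, -0.082, -0.676); φ = arcsin(p_z) ≈ -42.50°, λ = atan2(p_y, p_x) ≈ -173.60°.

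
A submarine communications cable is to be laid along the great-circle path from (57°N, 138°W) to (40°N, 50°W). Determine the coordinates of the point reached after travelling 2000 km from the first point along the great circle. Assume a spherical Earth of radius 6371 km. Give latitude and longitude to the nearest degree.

≈ (60°N, 104°W)

Write both endpoints as unit vectors p₁, p₂ with components (cos φ cos λ, cos φ sin λ, sin φ).
The central angle between the endpoints is δ = arccos(p₁·p₂) ≈ 0.984 rad (56.4°). The total great-circle distance is δ·R ≈ 0.984 × 6371 ≈ 6269 km, so the target fraction is f = 2000/6269 ≈ 0.319.
Interpolate at f ≈ 0.319 with slerp weights a = sin((1−f)δ)/sin δ ≈ 0.746, b = sin(fδ)/sin δ ≈ 0.371.
p = a·p₁ + b·p₂ ≈ (-0.119, -0.489, 0.864); φ = arcsin(p_z) ≈ 59.75°, λ = atan2(p_y, p_x) ≈ -103.70°.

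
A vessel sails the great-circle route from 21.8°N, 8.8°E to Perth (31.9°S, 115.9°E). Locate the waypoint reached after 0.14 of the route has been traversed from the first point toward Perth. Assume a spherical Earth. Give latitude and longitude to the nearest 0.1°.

≈ 14.1°N, 23.7°E

Write both endpoints as unit vectors p₁, p₂ with components (cos φ cos λ, cos φ sin λ, sin φ).
The central angle between the endpoints is δ = arccos(p₁·p₂) ≈ 2.013 rad (115.3°).
Interpolate at f = 0.14 with slerp weights a = sin((1−f)δ)/sin δ ≈ 1.092, b = sin(fδ)/sin δ ≈ 0.308.
p = a·p₁ + b·p₂ ≈ (0.888, 0.390, 0.243); φ = arcsin(p_z) ≈ 14.06°, λ = atan2(p_y, p_x) ≈ 23.72°.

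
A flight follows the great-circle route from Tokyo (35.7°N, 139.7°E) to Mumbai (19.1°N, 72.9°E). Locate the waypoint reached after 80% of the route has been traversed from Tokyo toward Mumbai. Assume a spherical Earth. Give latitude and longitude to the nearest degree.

≈ 25°N, 84°E

Write both endpoints as unit vectors p₁, p₂ with components (cos φ cos λ, cos φ sin λ, sin φ).
The central angle between the endpoints is δ = arccos(p₁·p₂) ≈ 1.055 rad (60.4°).
Interpolate at f = 0.80 with slerp weights a = sin((1−f)δ)/sin δ ≈ 0.241, b = sin(fδ)/sin δ ≈ 0.859.
p = a·p₁ + b·p₂ ≈ (0.090, 0.902, 0.422); φ = arcsin(p_z) ≈ 24.94°, λ = atan2(p_y, p_x) ≈ 84.33°.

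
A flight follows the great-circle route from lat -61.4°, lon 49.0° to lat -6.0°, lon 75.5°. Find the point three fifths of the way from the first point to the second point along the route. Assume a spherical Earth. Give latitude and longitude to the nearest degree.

The haversine formula gives a central angle δ ≈ 1.026 rad (58.8°) between the endpoints.
Interpolate at f = 3/5 with slerp weights a = sin((1−f)δ)/sin δ ≈ 0.467, b = sin(fδ)/sin δ ≈ 0.675.
p = a·p₁ + b·p₂ ≈ (0.315, 0.819, -0.480); φ = arcsin(p_z) ≈ -28.70°, λ = atan2(p_y, p_x) ≈ 68.98°.

≈ lat -29°, lon 69°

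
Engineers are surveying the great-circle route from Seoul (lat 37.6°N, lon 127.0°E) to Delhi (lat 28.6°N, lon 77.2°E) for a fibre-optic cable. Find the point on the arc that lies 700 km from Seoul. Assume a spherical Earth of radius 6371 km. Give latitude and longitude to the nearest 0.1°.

Write both endpoints as unit vectors p₁, p₂ with components (cos φ cos λ, cos φ sin λ, sin φ).
The central angle between the endpoints is δ = arccos(p₁·p₂) ≈ 0.736 rad (42.2°). The total great-circle distance is δ·R ≈ 0.736 × 6371 ≈ 4690 km, so the target fraction is f = 700/4690 ≈ 0.149.
Interpolate at f ≈ 0.149 with slerp weights a = sin((1−f)δ)/sin δ ≈ 0.873, b = sin(fδ)/sin δ ≈ 0.163.
p = a·p₁ + b·p₂ ≈ (-0.384, 0.692, 0.611); φ = arcsin(p_z) ≈ 37.65°, λ = atan2(p_y, p_x) ≈ 119.05°.

≈ lat 37.6°N, lon 119.0°E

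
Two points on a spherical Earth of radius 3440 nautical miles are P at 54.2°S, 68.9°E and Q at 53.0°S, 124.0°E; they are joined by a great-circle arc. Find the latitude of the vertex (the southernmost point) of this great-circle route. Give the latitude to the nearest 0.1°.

≈ 56.9°S

The great circle lies in the plane with unit normal n̂ = (p₁ × p₂)/|p₁ × p₂|.
Here n̂_z ≈ +0.547; the vertex latitude is φ_max = arccos|n̂_z| ≈ 56.9°.
Check via Clairaut: cos φ_max = |cos φ₁| · sin C = cos(54.2°)·sin(110.8°) ≈ 0.547, again giving ≈ 56.9°.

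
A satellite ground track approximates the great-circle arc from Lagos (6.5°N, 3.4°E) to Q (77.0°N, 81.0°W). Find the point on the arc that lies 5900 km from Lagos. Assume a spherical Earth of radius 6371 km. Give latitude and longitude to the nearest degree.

≈ (57°N, 16°W)

Convert each endpoint to a unit vector on the sphere (x = cos φ cos λ, y = cos φ sin λ, z = sin φ).
The central angle between the endpoints is δ = arccos(p₁·p₂) ≈ 1.438 rad (82.4°). The total great-circle distance is δ·R ≈ 1.438 × 6371 ≈ 9163 km, so the target fraction is f = 5900/9163 ≈ 0.644.
Interpolate at f ≈ 0.644 with slerp weights a = sin((1−f)δ)/sin δ ≈ 0.494, b = sin(fδ)/sin δ ≈ 0.806.
p = a·p₁ + b·p₂ ≈ (0.519, -0.150, 0.842); φ = arcsin(p_z) ≈ 57.31°, λ = atan2(p_y, p_x) ≈ -16.13°.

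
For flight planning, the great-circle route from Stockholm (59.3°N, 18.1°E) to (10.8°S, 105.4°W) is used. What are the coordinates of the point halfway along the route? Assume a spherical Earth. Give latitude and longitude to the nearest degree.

≈ (39°N, 74°W)

Convert each endpoint to a unit vector on the sphere (x = cos φ cos λ, y = cos φ sin λ, z = sin φ).
The central angle between the endpoints is δ = arccos(p₁·p₂) ≈ 2.024 rad (116.0°).
Interpolate at f = 1/2 with slerp weights a = sin((1−f)δ)/sin δ ≈ 0.943, b = sin(fδ)/sin δ ≈ 0.943.
p = a·p₁ + b·p₂ ≈ (0.212, -0.744, 0.634); φ = arcsin(p_z) ≈ 39.36°, λ = atan2(p_y, p_x) ≈ -74.11°.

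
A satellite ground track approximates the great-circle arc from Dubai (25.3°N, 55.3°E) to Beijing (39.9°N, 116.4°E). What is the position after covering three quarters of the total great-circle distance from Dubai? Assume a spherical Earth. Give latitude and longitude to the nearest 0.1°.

≈ (39.4°N, 99.3°E)

Convert each endpoint to a unit vector on the sphere (x = cos φ cos λ, y = cos φ sin λ, z = sin φ).
The central angle between the endpoints is δ = arccos(p₁·p₂) ≈ 0.916 rad (52.5°).
Interpolate at f = 3/4 with slerp weights a = sin((1−f)δ)/sin δ ≈ 0.286, b = sin(fδ)/sin δ ≈ 0.800.
p = a·p₁ + b·p₂ ≈ (-0.125, 0.762, 0.635); φ = arcsin(p_z) ≈ 39.43°, λ = atan2(p_y, p_x) ≈ 99.35°.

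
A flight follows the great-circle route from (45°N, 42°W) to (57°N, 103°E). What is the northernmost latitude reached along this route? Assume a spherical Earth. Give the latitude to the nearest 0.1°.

≈ 76.7°N

The great circle lies in the plane with unit normal n̂ = (p₁ × p₂)/|p₁ × p₂|.
Here n̂_z ≈ +0.230; the vertex latitude is φ_max = arccos|n̂_z| ≈ 76.7°.
Check via Clairaut: cos φ_max = |cos φ₁| · sin C = cos(45.0°)·sin(19.0°) ≈ 0.230, again giving ≈ 76.7°.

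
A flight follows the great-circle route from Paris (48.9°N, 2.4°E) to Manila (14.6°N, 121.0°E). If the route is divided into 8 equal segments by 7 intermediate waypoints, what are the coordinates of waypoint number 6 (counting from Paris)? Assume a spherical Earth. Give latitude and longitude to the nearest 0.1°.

≈ 33.5°N, 104.4°E

Convert each endpoint to a unit vector on the sphere (x = cos φ cos λ, y = cos φ sin λ, z = sin φ).
The central angle between the endpoints is δ = arccos(p₁·p₂) ≈ 1.686 rad (96.6°).
Interpolate at f = 6/8 with slerp weights a = sin((1−f)δ)/sin δ ≈ 0.412, b = sin(fδ)/sin δ ≈ 0.960.
p = a·p₁ + b·p₂ ≈ (-0.208, 0.807, 0.552); φ = arcsin(p_z) ≈ 33.52°, λ = atan2(p_y, p_x) ≈ 104.44°.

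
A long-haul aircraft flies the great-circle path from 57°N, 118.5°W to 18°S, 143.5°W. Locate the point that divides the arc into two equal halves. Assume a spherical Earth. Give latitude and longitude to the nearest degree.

≈ 20°N, 134°W

The haversine formula gives a central angle δ ≈ 1.359 rad (77.9°) between the endpoints.
Interpolate at f = 1/2 with slerp weights a = sin((1−f)δ)/sin δ ≈ 0.643, b = sin(fδ)/sin δ ≈ 0.643.
p = a·p₁ + b·p₂ ≈ (-0.658, -0.671, 0.340); φ = arcsin(p_z) ≈ 19.90°, λ = atan2(p_y, p_x) ≈ -134.45°.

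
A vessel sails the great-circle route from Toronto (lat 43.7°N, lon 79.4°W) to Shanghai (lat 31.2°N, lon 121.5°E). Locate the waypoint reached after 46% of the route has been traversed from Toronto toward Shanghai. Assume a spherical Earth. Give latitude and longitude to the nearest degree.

From cos δ = sin φ₁ sin φ₂ + cos φ₁ cos φ₂ cos Δλ, the central angle is δ ≈ 1.792 rad (102.7°).
Interpolate at f = 0.46 with slerp weights a = sin((1−f)δ)/sin δ ≈ 0.844, b = sin(fδ)/sin δ ≈ 0.753.
p = a·p₁ + b·p₂ ≈ (-0.224, -0.051, 0.973); φ = arcsin(p_z) ≈ 76.71°, λ = atan2(p_y, p_x) ≈ -167.15°.

≈ lat 77°N, lon 167°W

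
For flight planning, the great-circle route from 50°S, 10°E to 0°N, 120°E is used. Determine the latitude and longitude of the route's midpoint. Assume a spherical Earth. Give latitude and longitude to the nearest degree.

Convert each endpoint to a unit vector on the sphere (x = cos φ cos λ, y = cos φ sin λ, z = sin φ).
The central angle between the endpoints is δ = arccos(p₁·p₂) ≈ 1.792 rad (102.7°).
Interpolate at f = 1/2 with slerp weights a = sin((1−f)δ)/sin δ ≈ 0.801, b = sin(fδ)/sin δ ≈ 0.801.
p = a·p₁ + b·p₂ ≈ (0.106, 0.783, -0.613); φ = arcsin(p_z) ≈ -37.83°, λ = atan2(p_y, p_x) ≈ 82.25°.

≈ 38°S, 82°E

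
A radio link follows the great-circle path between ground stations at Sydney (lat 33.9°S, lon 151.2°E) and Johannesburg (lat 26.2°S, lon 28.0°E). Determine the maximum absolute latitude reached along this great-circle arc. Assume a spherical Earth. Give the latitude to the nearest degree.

The great circle lies in the plane with unit normal n̂ = (p₁ × p₂)/|p₁ × p₂|.
Here n̂_z ≈ -0.631; the vertex latitude is φ_max = arccos|n̂_z| ≈ 50.8°.

≈ 51°S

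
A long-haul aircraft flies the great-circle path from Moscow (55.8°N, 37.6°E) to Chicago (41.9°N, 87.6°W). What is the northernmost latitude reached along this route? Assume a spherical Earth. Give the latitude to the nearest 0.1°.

≈ 68.9°N

The great circle lies in the plane with unit normal n̂ = (p₁ × p₂)/|p₁ × p₂|.
Here n̂_z ≈ -0.360; the vertex latitude is φ_max = arccos|n̂_z| ≈ 68.9°.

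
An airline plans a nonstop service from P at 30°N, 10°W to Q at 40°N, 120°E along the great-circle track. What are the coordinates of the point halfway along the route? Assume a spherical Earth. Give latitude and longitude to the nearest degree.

Convert each endpoint to a unit vector on the sphere (x = cos φ cos λ, y = cos φ sin λ, z = sin φ).
The central angle between the endpoints is δ = arccos(p₁·p₂) ≈ 1.676 rad (96.0°).
Interpolate at f = 1/2 with slerp weights a = sin((1−f)δ)/sin δ ≈ 0.747, b = sin(fδ)/sin δ ≈ 0.747.
p = a·p₁ + b·p₂ ≈ (0.351, 0.383, 0.854); φ = arcsin(p_z) ≈ 58.67°, λ = atan2(p_y, p_x) ≈ 47.52°.

≈ 59°N, 48°E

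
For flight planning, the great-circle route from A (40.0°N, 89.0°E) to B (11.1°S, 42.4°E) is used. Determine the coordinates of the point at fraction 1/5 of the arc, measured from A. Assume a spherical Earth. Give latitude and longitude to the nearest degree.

≈ (31°N, 77°E)

Write both endpoints as unit vectors p₁, p₂ with components (cos φ cos λ, cos φ sin λ, sin φ).
The central angle between the endpoints is δ = arccos(p₁·p₂) ≈ 1.167 rad (66.9°).
Interpolate at f = 1/5 with slerp weights a = sin((1−f)δ)/sin δ ≈ 0.874, b = sin(fδ)/sin δ ≈ 0.252.
p = a·p₁ + b·p₂ ≈ (0.194, 0.836, 0.513); φ = arcsin(p_z) ≈ 30.89°, λ = atan2(p_y, p_x) ≈ 76.94°.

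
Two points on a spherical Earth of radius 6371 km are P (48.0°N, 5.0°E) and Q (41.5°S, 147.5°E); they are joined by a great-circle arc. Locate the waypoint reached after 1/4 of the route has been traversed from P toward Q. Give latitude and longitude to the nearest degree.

≈ (36°N, 55°E)

Convert each endpoint to a unit vector on the sphere (x = cos φ cos λ, y = cos φ sin λ, z = sin φ).
The central angle between the endpoints is δ = arccos(p₁·p₂) ≈ 2.668 rad (152.9°).
Interpolate at f = 1/4 with slerp weights a = sin((1−f)δ)/sin δ ≈ 1.993, b = sin(fδ)/sin δ ≈ 1.357.
p = a·p₁ + b·p₂ ≈ (0.472, 0.662, 0.582); φ = arcsin(p_z) ≈ 35.61°, λ = atan2(p_y, p_x) ≈ 54.55°.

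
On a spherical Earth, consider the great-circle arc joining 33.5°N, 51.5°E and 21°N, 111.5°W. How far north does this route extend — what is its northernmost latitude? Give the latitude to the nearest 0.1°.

≈ 74.2°N

The great circle lies in the plane with unit normal n̂ = (p₁ × p₂)/|p₁ × p₂|.
Here n̂_z ≈ -0.272; the vertex latitude is φ_max = arccos|n̂_z| ≈ 74.2°.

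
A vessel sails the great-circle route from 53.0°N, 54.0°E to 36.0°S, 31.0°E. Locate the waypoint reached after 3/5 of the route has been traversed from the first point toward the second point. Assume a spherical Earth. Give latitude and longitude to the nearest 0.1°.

Write both endpoints as unit vectors p₁, p₂ with components (cos φ cos λ, cos φ sin λ, sin φ).
The central angle between the endpoints is δ = arccos(p₁·p₂) ≈ 1.592 rad (91.2°).
Interpolate at f = 3/5 with slerp weights a = sin((1−f)δ)/sin δ ≈ 0.595, b = sin(fδ)/sin δ ≈ 0.817.
p = a·p₁ + b·p₂ ≈ (0.777, 0.630, -0.005); φ = arcsin(p_z) ≈ -0.29°, λ = atan2(p_y, p_x) ≈ 39.04°.

≈ 0.3°S, 39.0°E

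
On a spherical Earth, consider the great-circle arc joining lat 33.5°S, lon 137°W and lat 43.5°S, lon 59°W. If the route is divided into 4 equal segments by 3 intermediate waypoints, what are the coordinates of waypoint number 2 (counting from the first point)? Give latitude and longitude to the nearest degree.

Convert each endpoint to a unit vector on the sphere (x = cos φ cos λ, y = cos φ sin λ, z = sin φ).
The central angle between the endpoints is δ = arccos(p₁·p₂) ≈ 1.041 rad (59.6°).
Interpolate at f = 2/4 with slerp weights a = sin((1−f)δ)/sin δ ≈ 0.576, b = sin(fδ)/sin δ ≈ 0.576.
p = a·p₁ + b·p₂ ≈ (-0.136, -0.686, -0.715); φ = arcsin(p_z) ≈ -45.62°, λ = atan2(p_y, p_x) ≈ -101.23°.

≈ lat 46°S, lon 101°W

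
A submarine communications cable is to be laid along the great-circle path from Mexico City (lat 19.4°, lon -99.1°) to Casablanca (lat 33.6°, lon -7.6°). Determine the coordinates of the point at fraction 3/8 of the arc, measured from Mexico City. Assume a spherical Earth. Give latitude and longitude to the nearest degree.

≈ lat 33°, lon -69°

Convert each endpoint to a unit vector on the sphere (x = cos φ cos λ, y = cos φ sin λ, z = sin φ).
The central angle between the endpoints is δ = arccos(p₁·p₂) ≈ 1.407 rad (80.6°).
Interpolate at f = 3/8 with slerp weights a = sin((1−f)δ)/sin δ ≈ 0.781, b = sin(fδ)/sin δ ≈ 0.510.
p = a·p₁ + b·p₂ ≈ (0.305, -0.783, 0.542); φ = arcsin(p_z) ≈ 32.80°, λ = atan2(p_y, p_x) ≈ -68.74°.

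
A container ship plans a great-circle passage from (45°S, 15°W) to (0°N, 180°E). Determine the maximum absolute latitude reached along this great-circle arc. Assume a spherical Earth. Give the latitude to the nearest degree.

The great circle lies in the plane with unit normal n̂ = (p₁ × p₂)/|p₁ × p₂|.
Here n̂_z ≈ -0.251; the vertex latitude is φ_max = arccos|n̂_z| ≈ 75.5°.
Check via Clairaut: cos φ_max = |cos φ₁| · sin C = cos(45.0°)·sin(159.2°) ≈ 0.251, again giving ≈ 75.5°.

≈ 75°S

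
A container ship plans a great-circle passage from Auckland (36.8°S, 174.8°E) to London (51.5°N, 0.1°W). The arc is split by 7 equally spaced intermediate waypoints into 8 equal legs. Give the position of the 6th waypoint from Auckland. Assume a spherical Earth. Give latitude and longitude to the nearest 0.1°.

≈ 79.5°N, 98.7°E

Convert each endpoint to a unit vector on the sphere (x = cos φ cos λ, y = cos φ sin λ, z = sin φ).
The central angle between the endpoints is δ = arccos(p₁·p₂) ≈ 2.877 rad (164.9°).
Interpolate at f = 6/8 with slerp weights a = sin((1−f)δ)/sin δ ≈ 2.523, b = sin(fδ)/sin δ ≈ 3.188.
p = a·p₁ + b·p₂ ≈ (-0.028, 0.180, 0.983); φ = arcsin(p_z) ≈ 79.53°, λ = atan2(p_y, p_x) ≈ 98.72°.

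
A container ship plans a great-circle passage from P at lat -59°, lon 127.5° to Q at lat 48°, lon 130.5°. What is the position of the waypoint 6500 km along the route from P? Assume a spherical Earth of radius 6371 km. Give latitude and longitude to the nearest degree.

≈ lat -1°, lon 129°

The haversine formula gives a central angle δ ≈ 1.868 rad (107.0°) between the endpoints. The total great-circle distance is δ·R ≈ 1.868 × 6371 ≈ 11901 km, so the target fraction is f = 6500/11901 ≈ 0.546.
Interpolate at f ≈ 0.546 with slerp weights a = sin((1−f)δ)/sin δ ≈ 0.784, b = sin(fδ)/sin δ ≈ 0.891.
p = a·p₁ + b·p₂ ≈ (-0.633, 0.774, -0.010); φ = arcsin(p_z) ≈ -0.56°, λ = atan2(p_y, p_x) ≈ 129.29°.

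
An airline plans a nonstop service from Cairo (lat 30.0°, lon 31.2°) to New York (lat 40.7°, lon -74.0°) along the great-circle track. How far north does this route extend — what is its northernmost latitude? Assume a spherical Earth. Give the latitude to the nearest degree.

≈ 50°

The great circle lies in the plane with unit normal n̂ = (p₁ × p₂)/|p₁ × p₂|.
Here n̂_z ≈ -0.641; the vertex latitude is φ_max = arccos|n̂_z| ≈ 50.1°.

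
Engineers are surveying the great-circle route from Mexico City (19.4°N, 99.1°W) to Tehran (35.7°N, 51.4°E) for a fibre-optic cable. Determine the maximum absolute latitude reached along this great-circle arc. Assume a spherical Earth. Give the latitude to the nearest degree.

≈ 65°N

The great circle lies in the plane with unit normal n̂ = (p₁ × p₂)/|p₁ × p₂|.
Here n̂_z ≈ +0.428; the vertex latitude is φ_max = arccos|n̂_z| ≈ 64.7°.
Check via Clairaut: cos φ_max = |cos φ₁| · sin C = cos(19.4°)·sin(27.0°) ≈ 0.428, again giving ≈ 64.7°.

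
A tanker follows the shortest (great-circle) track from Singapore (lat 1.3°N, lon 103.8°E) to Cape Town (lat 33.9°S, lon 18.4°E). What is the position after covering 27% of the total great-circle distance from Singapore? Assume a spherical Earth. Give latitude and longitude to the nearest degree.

≈ lat 12°S, lon 84°E

The haversine formula gives a central angle δ ≈ 1.517 rad (86.9°) between the endpoints.
Interpolate at f = 0.27 with slerp weights a = sin((1−f)δ)/sin δ ≈ 0.896, b = sin(fδ)/sin δ ≈ 0.399.
p = a·p₁ + b·p₂ ≈ (0.100, 0.974, -0.202); φ = arcsin(p_z) ≈ -11.66°, λ = atan2(p_y, p_x) ≈ 84.11°.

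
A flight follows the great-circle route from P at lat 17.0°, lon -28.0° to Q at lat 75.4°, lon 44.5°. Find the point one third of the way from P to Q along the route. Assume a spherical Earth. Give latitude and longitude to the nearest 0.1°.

≈ lat 39.1°, lon -20.5°

Write both endpoints as unit vectors p₁, p₂ with components (cos φ cos λ, cos φ sin λ, sin φ).
The central angle between the endpoints is δ = arccos(p₁·p₂) ≈ 1.207 rad (69.2°).
Interpolate at f = 1/3 with slerp weights a = sin((1−f)δ)/sin δ ≈ 0.771, b = sin(fδ)/sin δ ≈ 0.419.
p = a·p₁ + b·p₂ ≈ (0.726, -0.272, 0.631); φ = arcsin(p_z) ≈ 39.12°, λ = atan2(p_y, p_x) ≈ -20.54°.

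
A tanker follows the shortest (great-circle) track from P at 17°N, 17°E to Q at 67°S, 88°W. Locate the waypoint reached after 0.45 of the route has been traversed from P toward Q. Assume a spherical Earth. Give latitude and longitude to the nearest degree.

Convert each endpoint to a unit vector on the sphere (x = cos φ cos λ, y = cos φ sin λ, z = sin φ).
The central angle between the endpoints is δ = arccos(p₁·p₂) ≈ 1.945 rad (111.5°).
Interpolate at f = 0.45 with slerp weights a = sin((1−f)δ)/sin δ ≈ 0.943, b = sin(fδ)/sin δ ≈ 0.825.
p = a·p₁ + b·p₂ ≈ (0.873, -0.059, -0.484); φ = arcsin(p_z) ≈ -28.94°, λ = atan2(p_y, p_x) ≈ -3.84°.

≈ 29°S, 4°W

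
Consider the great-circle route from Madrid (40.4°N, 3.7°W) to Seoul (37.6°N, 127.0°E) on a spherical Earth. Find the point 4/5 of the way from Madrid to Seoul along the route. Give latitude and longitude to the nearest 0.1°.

≈ (51.3°N, 110.5°E)

Write both endpoints as unit vectors p₁, p₂ with components (cos φ cos λ, cos φ sin λ, sin φ).
The central angle between the endpoints is δ = arccos(p₁·p₂) ≈ 1.569 rad (89.9°).
Interpolate at f = 4/5 with slerp weights a = sin((1−f)δ)/sin δ ≈ 0.309, b = sin(fδ)/sin δ ≈ 0.951.
p = a·p₁ + b·p₂ ≈ (-0.219, 0.586, 0.780); φ = arcsin(p_z) ≈ 51.26°, λ = atan2(p_y, p_x) ≈ 110.46°.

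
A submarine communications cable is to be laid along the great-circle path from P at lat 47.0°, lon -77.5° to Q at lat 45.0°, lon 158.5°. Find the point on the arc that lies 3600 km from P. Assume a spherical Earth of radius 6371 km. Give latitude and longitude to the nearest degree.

The haversine formula gives a central angle δ ≈ 1.321 rad (75.7°) between the endpoints. The total great-circle distance is δ·R ≈ 1.321 × 6371 ≈ 8414 km, so the target fraction is f = 3600/8414 ≈ 0.428.
Interpolate at f ≈ 0.428 with slerp weights a = sin((1−f)δ)/sin δ ≈ 0.708, b = sin(fδ)/sin δ ≈ 0.553.
p = a·p₁ + b·p₂ ≈ (-0.259, -0.328, 0.908); φ = arcsin(p_z) ≈ 65.29°, λ = atan2(p_y, p_x) ≈ -128.30°.

≈ lat 65°, lon -128°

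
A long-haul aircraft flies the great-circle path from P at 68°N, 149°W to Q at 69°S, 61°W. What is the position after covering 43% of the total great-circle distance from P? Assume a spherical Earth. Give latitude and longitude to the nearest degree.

≈ 9°N, 109°W

Convert each endpoint to a unit vector on the sphere (x = cos φ cos λ, y = cos φ sin λ, z = sin φ).
The central angle between the endpoints is δ = arccos(p₁·p₂) ≈ 2.608 rad (149.4°).
Interpolate at f = 0.43 with slerp weights a = sin((1−f)δ)/sin δ ≈ 1.959, b = sin(fδ)/sin δ ≈ 1.770.
p = a·p₁ + b·p₂ ≈ (-0.321, -0.933, 0.163); φ = arcsin(p_z) ≈ 9.39°, λ = atan2(p_y, p_x) ≈ -109.01°.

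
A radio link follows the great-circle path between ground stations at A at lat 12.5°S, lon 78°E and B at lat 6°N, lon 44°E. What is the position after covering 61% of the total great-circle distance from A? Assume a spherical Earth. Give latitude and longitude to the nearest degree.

≈ lat 1°S, lon 57°E

Convert each endpoint to a unit vector on the sphere (x = cos φ cos λ, y = cos φ sin λ, z = sin φ).
The central angle between the endpoints is δ = arccos(p₁·p₂) ≈ 0.672 rad (38.5°).
Interpolate at f = 0.61 with slerp weights a = sin((1−f)δ)/sin δ ≈ 0.416, b = sin(fδ)/sin δ ≈ 0.640.
p = a·p₁ + b·p₂ ≈ (0.542, 0.840, -0.023); φ = arcsin(p_z) ≈ -1.33°, λ = atan2(p_y, p_x) ≈ 57.14°.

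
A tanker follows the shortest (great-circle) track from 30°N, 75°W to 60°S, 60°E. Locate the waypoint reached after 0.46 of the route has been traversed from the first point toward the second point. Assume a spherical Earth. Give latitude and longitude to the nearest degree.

≈ 26°S, 44°W

From cos δ = sin φ₁ sin φ₂ + cos φ₁ cos φ₂ cos Δλ, the central angle is δ ≈ 2.403 rad (137.7°).
Interpolate at f = 0.46 with slerp weights a = sin((1−f)δ)/sin δ ≈ 1.430, b = sin(fδ)/sin δ ≈ 1.327.
p = a·p₁ + b·p₂ ≈ (0.652, -0.621, -0.434); φ = arcsin(p_z) ≈ -25.73°, λ = atan2(p_y, p_x) ≈ -43.62°.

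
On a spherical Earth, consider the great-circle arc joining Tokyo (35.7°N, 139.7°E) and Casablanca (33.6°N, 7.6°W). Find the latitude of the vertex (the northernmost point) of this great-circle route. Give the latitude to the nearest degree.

≈ 68°N

The great circle lies in the plane with unit normal n̂ = (p₁ × p₂)/|p₁ × p₂|.
Here n̂_z ≈ -0.377; the vertex latitude is φ_max = arccos|n̂_z| ≈ 67.9°.
Check via Clairaut: cos φ_max = |cos φ₁| · sin C = cos(35.7°)·sin(27.7°) ≈ 0.377, again giving ≈ 67.9°.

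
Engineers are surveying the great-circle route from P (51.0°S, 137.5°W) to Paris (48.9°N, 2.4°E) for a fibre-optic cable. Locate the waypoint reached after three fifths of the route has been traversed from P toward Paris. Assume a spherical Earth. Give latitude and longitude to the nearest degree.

Write both endpoints as unit vectors p₁, p₂ with components (cos φ cos λ, cos φ sin λ, sin φ).
The central angle between the endpoints is δ = arccos(p₁·p₂) ≈ 2.695 rad (154.4°).
Interpolate at f = 3/5 with slerp weights a = sin((1−f)δ)/sin δ ≈ 2.042, b = sin(fδ)/sin δ ≈ 2.315.
p = a·p₁ + b·p₂ ≈ (0.573, -0.804, 0.158); φ = arcsin(p_z) ≈ 9.07°, λ = atan2(p_y, p_x) ≈ -54.53°.

≈ (9°N, 55°W)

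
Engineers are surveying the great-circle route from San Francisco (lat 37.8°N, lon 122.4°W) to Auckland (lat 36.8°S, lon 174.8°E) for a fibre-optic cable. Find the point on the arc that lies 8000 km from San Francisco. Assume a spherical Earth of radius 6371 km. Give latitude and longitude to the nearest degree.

From cos δ = sin φ₁ sin φ₂ + cos φ₁ cos φ₂ cos Δλ, the central angle is δ ≈ 1.649 rad (94.5°). The total great-circle distance is δ·R ≈ 1.649 × 6371 ≈ 10505 km, so the target fraction is f = 8000/10505 ≈ 0.762.
Interpolate at f ≈ 0.762 with slerp weights a = sin((1−f)δ)/sin δ ≈ 0.384, b = sin(fδ)/sin δ ≈ 0.954.
p = a·p₁ + b·p₂ ≈ (-0.923, -0.187, -0.336); φ = arcsin(p_z) ≈ -19.62°, λ = atan2(p_y, p_x) ≈ -168.54°.

≈ lat 20°S, lon 169°W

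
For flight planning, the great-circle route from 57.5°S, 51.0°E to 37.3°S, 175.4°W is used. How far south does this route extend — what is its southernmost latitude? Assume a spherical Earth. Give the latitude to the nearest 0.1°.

≈ 71.5°S

The great circle lies in the plane with unit normal n̂ = (p₁ × p₂)/|p₁ × p₂|.
Here n̂_z ≈ +0.317; the vertex latitude is φ_max = arccos|n̂_z| ≈ 71.5°.
Check via Clairaut: cos φ_max = |cos φ₁| · sin C = cos(57.5°)·sin(143.8°) ≈ 0.317, again giving ≈ 71.5°.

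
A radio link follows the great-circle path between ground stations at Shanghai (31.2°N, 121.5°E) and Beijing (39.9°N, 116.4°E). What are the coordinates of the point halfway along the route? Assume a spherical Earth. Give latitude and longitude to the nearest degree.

Convert each endpoint to a unit vector on the sphere (x = cos φ cos λ, y = cos φ sin λ, z = sin φ).
The central angle between the endpoints is δ = arccos(p₁·p₂) ≈ 0.168 rad (9.6°).
Interpolate at f = 1/2 with slerp weights a = sin((1−f)δ)/sin δ ≈ 0.502, b = sin(fδ)/sin δ ≈ 0.502.
p = a·p₁ + b·p₂ ≈ (-0.395, 0.711, 0.582); φ = arcsin(p_z) ≈ 35.58°, λ = atan2(p_y, p_x) ≈ 119.09°.

≈ 36°N, 119°E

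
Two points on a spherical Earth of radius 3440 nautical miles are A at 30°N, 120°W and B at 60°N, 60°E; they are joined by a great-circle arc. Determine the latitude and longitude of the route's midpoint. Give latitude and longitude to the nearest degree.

From cos δ = sin φ₁ sin φ₂ + cos φ₁ cos φ₂ cos Δλ, the central angle is δ ≈ 1.571 rad (90.0°).
Interpolate at f = 1/2 with slerp weights a = sin((1−f)δ)/sin δ ≈ 0.707, b = sin(fδ)/sin δ ≈ 0.707.
p = a·p₁ + b·p₂ ≈ (-0.129, -0.224, 0.966); φ = arcsin(p_z) ≈ 75.00°, λ = atan2(p_y, p_x) ≈ -120.00°.

≈ 75°N, 120°W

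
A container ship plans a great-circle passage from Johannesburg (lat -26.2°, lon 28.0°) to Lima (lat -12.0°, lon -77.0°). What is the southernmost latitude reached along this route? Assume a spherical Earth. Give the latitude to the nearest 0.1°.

The great circle lies in the plane with unit normal n̂ = (p₁ × p₂)/|p₁ × p₂|.
Here n̂_z ≈ -0.856; the vertex latitude is φ_max = arccos|n̂_z| ≈ 31.2°.
Check via Clairaut: cos φ_max = |cos φ₁| · sin C = cos(26.2°)·sin(107.5°) ≈ 0.856, again giving ≈ 31.2°.

≈ -31.2°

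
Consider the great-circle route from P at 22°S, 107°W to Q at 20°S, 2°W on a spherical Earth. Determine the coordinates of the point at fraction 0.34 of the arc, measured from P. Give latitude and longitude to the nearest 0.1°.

≈ 31.4°S, 72.0°W

The haversine formula gives a central angle δ ≈ 1.668 rad (95.6°) between the endpoints.
Interpolate at f = 0.34 with slerp weights a = sin((1−f)δ)/sin δ ≈ 0.896, b = sin(fδ)/sin δ ≈ 0.540.
p = a·p₁ + b·p₂ ≈ (0.264, -0.812, -0.520); φ = arcsin(p_z) ≈ -31.35°, λ = atan2(p_y, p_x) ≈ -71.98°.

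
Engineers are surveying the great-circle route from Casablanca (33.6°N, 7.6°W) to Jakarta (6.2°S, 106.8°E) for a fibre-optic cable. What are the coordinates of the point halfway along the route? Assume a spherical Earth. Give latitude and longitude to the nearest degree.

≈ 24°N, 57°E

Convert each endpoint to a unit vector on the sphere (x = cos φ cos λ, y = cos φ sin λ, z = sin φ).
The central angle between the endpoints is δ = arccos(p₁·p₂) ≈ 1.984 rad (113.7°).
Interpolate at f = 1/2 with slerp weights a = sin((1−f)δ)/sin δ ≈ 0.914, b = sin(fδ)/sin δ ≈ 0.914.
p = a·p₁ + b·p₂ ≈ (0.492, 0.769, 0.407); φ = arcsin(p_z) ≈ 24.03°, λ = atan2(p_y, p_x) ≈ 57.40°.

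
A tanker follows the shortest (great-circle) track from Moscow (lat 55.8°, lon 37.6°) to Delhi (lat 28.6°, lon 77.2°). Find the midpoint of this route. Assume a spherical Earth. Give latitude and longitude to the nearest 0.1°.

The haversine formula gives a central angle δ ≈ 0.682 rad (39.1°) between the endpoints.
Interpolate at f = 1/2 with slerp weights a = sin((1−f)δ)/sin δ ≈ 0.531, b = sin(fδ)/sin δ ≈ 0.531.
p = a·p₁ + b·p₂ ≈ (0.339, 0.636, 0.693); φ = arcsin(p_z) ≈ 43.85°, λ = atan2(p_y, p_x) ≈ 61.92°.

≈ lat 43.9°, lon 61.9°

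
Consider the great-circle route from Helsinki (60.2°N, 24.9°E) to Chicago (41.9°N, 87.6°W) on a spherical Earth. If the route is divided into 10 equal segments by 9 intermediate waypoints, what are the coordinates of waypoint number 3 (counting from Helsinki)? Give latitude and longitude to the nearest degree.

≈ (68°N, 17°W)

The haversine formula gives a central angle δ ≈ 1.117 rad (64.0°) between the endpoints.
Interpolate at f = 3/10 with slerp weights a = sin((1−f)δ)/sin δ ≈ 0.784, b = sin(fδ)/sin δ ≈ 0.366.
p = a·p₁ + b·p₂ ≈ (0.365, -0.108, 0.925); φ = arcsin(p_z) ≈ 67.63°, λ = atan2(p_y, p_x) ≈ -16.50°.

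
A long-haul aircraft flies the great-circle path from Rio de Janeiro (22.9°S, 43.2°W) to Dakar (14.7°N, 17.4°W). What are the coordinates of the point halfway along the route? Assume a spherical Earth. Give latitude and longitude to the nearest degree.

≈ 4°S, 30°W

Write both endpoints as unit vectors p₁, p₂ with components (cos φ cos λ, cos φ sin λ, sin φ).
The central angle between the endpoints is δ = arccos(p₁·p₂) ≈ 0.791 rad (45.3°).
Interpolate at f = 1/2 with slerp weights a = sin((1−f)δ)/sin δ ≈ 0.542, b = sin(fδ)/sin δ ≈ 0.542.
p = a·p₁ + b·p₂ ≈ (0.864, -0.498, -0.073); φ = arcsin(p_z) ≈ -4.21°, λ = atan2(p_y, p_x) ≈ -29.98°.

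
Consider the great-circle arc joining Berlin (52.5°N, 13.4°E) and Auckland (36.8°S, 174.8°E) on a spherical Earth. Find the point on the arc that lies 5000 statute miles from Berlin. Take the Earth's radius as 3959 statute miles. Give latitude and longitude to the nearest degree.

≈ 39°N, 129°E

Write both endpoints as unit vectors p₁, p₂ with components (cos φ cos λ, cos φ sin λ, sin φ).
The central angle between the endpoints is δ = arccos(p₁·p₂) ≈ 2.785 rad (159.6°). The total great-circle distance is δ·R ≈ 2.785 × 3959 ≈ 11027 mi, so the target fraction is f = 5000/11027 ≈ 0.453.
Interpolate at f ≈ 0.453 with slerp weights a = sin((1−f)δ)/sin δ ≈ 2.864, b = sin(fδ)/sin δ ≈ 2.733.
p = a·p₁ + b·p₂ ≈ (-0.483, 0.602, 0.635); φ = arcsin(p_z) ≈ 39.45°, λ = atan2(p_y, p_x) ≈ 128.72°.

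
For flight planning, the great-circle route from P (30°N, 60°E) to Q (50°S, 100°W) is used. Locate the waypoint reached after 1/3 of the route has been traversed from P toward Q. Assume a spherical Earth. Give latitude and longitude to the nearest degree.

Convert each endpoint to a unit vector on the sphere (x = cos φ cos λ, y = cos φ sin λ, z = sin φ).
The central angle between the endpoints is δ = arccos(p₁·p₂) ≈ 2.705 rad (155.0°).
Interpolate at f = 1/3 with slerp weights a = sin((1−f)δ)/sin δ ≈ 2.300, b = sin(fδ)/sin δ ≈ 1.854.
p = a·p₁ + b·p₂ ≈ (0.789, 0.552, -0.270); φ = arcsin(p_z) ≈ -15.67°, λ = atan2(p_y, p_x) ≈ 34.95°.

≈ (16°S, 35°E)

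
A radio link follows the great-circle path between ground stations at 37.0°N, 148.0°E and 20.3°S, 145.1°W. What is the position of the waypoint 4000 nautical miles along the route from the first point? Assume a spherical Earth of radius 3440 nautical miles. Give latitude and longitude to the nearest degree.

The haversine formula gives a central angle δ ≈ 1.486 rad (85.1°) between the endpoints. The total great-circle distance is δ·R ≈ 1.486 × 3440 ≈ 5111 nmi, so the target fraction is f = 4000/5111 ≈ 0.783.
Interpolate at f ≈ 0.783 with slerp weights a = sin((1−f)δ)/sin δ ≈ 0.318, b = sin(fδ)/sin δ ≈ 0.921.
p = a·p₁ + b·p₂ ≈ (-0.924, -0.360, -0.128); φ = arcsin(p_z) ≈ -7.35°, λ = atan2(p_y, p_x) ≈ -158.74°.

≈ 7°S, 159°W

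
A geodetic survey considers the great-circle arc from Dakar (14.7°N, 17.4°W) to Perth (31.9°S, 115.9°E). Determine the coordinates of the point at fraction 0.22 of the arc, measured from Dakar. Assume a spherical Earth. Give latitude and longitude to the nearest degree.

≈ 1°S, 8°E

The haversine formula gives a central angle δ ≈ 2.342 rad (134.2°) between the endpoints.
Interpolate at f = 0.22 with slerp weights a = sin((1−f)δ)/sin δ ≈ 1.350, b = sin(fδ)/sin δ ≈ 0.688.
p = a·p₁ + b·p₂ ≈ (0.991, 0.135, -0.021); φ = arcsin(p_z) ≈ -1.20°, λ = atan2(p_y, p_x) ≈ 7.74°.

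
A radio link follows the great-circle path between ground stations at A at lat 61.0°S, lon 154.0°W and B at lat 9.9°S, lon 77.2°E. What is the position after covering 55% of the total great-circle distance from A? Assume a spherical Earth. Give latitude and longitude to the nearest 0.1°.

Convert each endpoint to a unit vector on the sphere (x = cos φ cos λ, y = cos φ sin λ, z = sin φ).
The central angle between the endpoints is δ = arccos(p₁·p₂) ≈ 1.720 rad (98.6°).
Interpolate at f = 0.55 with slerp weights a = sin((1−f)δ)/sin δ ≈ 0.707, b = sin(fδ)/sin δ ≈ 0.820.
p = a·p₁ + b·p₂ ≈ (-0.129, 0.638, -0.759); φ = arcsin(p_z) ≈ -49.41°, λ = atan2(p_y, p_x) ≈ 101.44°.

≈ lat 49.4°S, lon 101.4°E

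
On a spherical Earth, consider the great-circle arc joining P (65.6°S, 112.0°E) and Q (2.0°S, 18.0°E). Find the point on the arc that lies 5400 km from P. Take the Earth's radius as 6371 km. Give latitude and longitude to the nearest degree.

≈ (39°S, 38°E)

Write both endpoints as unit vectors p₁, p₂ with components (cos φ cos λ, cos φ sin λ, sin φ).
The central angle between the endpoints is δ = arccos(p₁·p₂) ≈ 1.568 rad (89.8°). The total great-circle distance is δ·R ≈ 1.568 × 6371 ≈ 9989 km, so the target fraction is f = 5400/9989 ≈ 0.541.
Interpolate at f ≈ 0.541 with slerp weights a = sin((1−f)δ)/sin δ ≈ 0.660, b = sin(fδ)/sin δ ≈ 0.750.
p = a·p₁ + b·p₂ ≈ (0.610, 0.484, -0.627); φ = arcsin(p_z) ≈ -38.82°, λ = atan2(p_y, p_x) ≈ 38.42°.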